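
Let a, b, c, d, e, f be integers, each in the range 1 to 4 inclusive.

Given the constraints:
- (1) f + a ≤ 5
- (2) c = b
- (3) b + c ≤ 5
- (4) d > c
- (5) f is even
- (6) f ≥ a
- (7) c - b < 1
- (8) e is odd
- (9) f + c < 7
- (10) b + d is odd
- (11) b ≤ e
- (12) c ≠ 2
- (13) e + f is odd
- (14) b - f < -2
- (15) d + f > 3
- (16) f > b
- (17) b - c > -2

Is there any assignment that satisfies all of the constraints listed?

Satisfiable

Try a = 1, b = 1, c = 1, d = 2, e = 3, f = 4.
Check constraint 1: f + a = 5; constraint 3: b + c = 2. The remaining constraints are straightforward to verify.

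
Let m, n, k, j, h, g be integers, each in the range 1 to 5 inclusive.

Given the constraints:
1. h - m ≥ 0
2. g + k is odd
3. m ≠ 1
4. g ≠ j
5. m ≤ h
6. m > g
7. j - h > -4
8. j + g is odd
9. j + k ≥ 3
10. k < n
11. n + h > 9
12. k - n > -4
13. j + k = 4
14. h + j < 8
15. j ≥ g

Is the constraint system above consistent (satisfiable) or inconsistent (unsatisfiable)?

The assignment m = 5, n = 5, k = 2, j = 2, h = 5, g = 1 works:
  constraint 1 holds since h - m = 0.
  constraint 7 holds since j - h = -3.
The rest check out directly.

Satisfiable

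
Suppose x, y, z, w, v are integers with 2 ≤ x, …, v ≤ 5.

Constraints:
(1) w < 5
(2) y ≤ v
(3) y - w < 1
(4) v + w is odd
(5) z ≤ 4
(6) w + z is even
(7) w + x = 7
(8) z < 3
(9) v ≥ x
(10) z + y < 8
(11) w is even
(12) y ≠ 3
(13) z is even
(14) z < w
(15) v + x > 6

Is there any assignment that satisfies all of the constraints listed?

Satisfiable

The assignment x = 3, y = 4, z = 2, w = 4, v = 5 works:
  constraint 3 holds since y - w = 0.
  constraint 7 holds since w + x = 7.
The rest check out directly.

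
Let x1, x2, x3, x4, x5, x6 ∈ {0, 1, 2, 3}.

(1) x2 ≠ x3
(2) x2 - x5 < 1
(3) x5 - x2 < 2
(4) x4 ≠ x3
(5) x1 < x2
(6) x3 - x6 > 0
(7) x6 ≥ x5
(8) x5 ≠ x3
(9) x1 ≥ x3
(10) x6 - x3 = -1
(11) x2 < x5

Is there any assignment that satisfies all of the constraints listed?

Constraints 5, 6, 7, 9, and 11 give x1 < x2, x2 < x5, x5 ≤ x6, x6 < x3, x3 ≤ x1. Chaining: x1 < x2 < x5 ≤ x6 < x3 ≤ x1, which forces x1 < x1 — impossible.

Unsatisfiable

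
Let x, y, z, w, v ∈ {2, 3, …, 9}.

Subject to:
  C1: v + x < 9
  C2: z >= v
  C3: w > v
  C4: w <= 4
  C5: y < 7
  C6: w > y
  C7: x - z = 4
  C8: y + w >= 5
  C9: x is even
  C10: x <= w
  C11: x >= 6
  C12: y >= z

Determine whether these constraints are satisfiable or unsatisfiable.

From constraint 11: x ≥ 6. From constraints 4 and 10: x ≤ w and w ≤ 4, so x ≤ 4. But 4 < 6, so no value of x works.

Unsatisfiable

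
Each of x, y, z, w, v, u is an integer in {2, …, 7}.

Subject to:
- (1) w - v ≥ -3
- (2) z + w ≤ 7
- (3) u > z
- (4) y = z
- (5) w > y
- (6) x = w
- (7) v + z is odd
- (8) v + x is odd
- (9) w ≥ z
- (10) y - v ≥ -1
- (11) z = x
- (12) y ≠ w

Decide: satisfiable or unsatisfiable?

Unsatisfiable

From constraints 4, 6, and 11, y = z = x = w, so y = w. But constraint 12 says y ≠ w. Contradiction.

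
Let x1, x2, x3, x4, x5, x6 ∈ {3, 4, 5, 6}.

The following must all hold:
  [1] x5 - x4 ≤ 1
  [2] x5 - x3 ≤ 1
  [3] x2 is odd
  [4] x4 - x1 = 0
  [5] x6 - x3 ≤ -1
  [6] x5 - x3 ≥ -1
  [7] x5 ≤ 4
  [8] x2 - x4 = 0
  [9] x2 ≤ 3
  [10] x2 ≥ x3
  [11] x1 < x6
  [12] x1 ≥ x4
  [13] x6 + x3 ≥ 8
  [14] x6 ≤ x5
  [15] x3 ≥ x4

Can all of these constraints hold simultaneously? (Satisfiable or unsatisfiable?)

From constraints 7 and 14: x6 ≤ x5 ≤ 4. From constraints 9 and 10: x3 ≤ x2 ≤ 3. Hence x6 + x3 ≤ 7. But constraint 13 requires x6 + x3 ≥ 8, and 8 > 7. Contradiction.

Unsatisfiable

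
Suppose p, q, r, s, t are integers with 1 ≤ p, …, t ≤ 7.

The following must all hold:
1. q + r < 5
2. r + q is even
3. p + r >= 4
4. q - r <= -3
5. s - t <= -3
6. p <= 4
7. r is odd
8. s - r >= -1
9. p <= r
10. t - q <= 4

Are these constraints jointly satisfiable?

Constraints 4, 5, 8, and 10 give t − s ≥ 3, s − r ≥ -1, r − q ≥ 3, q − t ≥ -4.
Adding all 4 inequalities: the left sides telescope to 0, and the right sides sum to 3 + (-1) + 3 + (-4) = 1. So 0 ≥ 1, which is false.

Unsatisfiable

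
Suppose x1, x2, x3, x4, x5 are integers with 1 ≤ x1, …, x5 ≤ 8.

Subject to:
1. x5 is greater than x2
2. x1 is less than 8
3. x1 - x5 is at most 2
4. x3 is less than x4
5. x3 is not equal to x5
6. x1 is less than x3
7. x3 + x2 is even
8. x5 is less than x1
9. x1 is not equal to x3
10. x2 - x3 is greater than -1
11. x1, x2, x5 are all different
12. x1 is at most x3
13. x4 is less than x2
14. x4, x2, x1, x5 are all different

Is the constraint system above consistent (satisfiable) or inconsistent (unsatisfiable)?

Constraints 1, 4, 8, 12, and 13 give x3 < x4, x4 < x2, x2 < x5, x5 < x1, x1 ≤ x3. Chaining: x3 < x4 < x2 < x5 < x1 ≤ x3, which forces x3 < x3 — impossible.

Unsatisfiable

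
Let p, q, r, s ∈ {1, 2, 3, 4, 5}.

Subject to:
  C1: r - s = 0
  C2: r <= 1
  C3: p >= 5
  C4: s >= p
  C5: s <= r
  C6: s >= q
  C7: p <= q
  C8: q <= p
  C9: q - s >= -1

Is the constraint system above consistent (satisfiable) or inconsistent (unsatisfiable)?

From constraints 3 and 4: s ≥ p and p ≥ 5, so s ≥ 5. From constraints 2 and 5: s ≤ r and r ≤ 1, so s ≤ 1. But 1 < 5, so no value of s works.

Unsatisfiable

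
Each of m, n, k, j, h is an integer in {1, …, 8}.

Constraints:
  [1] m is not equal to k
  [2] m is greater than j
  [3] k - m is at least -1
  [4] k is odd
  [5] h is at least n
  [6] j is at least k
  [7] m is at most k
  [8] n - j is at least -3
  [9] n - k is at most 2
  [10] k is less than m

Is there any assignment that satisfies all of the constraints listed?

Constraints 2, 6, and 7 give m ≤ k, k ≤ j, j < m. Chaining: m ≤ k ≤ j < m, which forces m < m — impossible.

Unsatisfiable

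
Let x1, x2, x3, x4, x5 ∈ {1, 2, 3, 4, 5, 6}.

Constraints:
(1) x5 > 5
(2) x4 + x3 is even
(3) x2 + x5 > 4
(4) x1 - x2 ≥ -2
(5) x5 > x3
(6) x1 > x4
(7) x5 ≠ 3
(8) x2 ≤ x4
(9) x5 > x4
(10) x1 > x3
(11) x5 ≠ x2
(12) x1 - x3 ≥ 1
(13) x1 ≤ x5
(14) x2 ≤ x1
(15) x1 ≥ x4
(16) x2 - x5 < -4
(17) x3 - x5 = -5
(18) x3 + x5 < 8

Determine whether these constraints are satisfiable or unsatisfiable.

Satisfiable

Take x1 = 2, x2 = 1, x3 = 1, x4 = 1, x5 = 6. Then constraint 3: x2 + x5 = 7; constraint 4: x1 - x2 = 1, and every other listed constraint is also met.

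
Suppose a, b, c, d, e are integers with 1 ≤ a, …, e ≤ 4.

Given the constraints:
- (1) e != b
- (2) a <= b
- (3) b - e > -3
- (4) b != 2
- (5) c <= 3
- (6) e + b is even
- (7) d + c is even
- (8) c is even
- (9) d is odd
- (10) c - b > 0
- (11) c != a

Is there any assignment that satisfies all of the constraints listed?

Constraint 9 makes d odd and constraint 8 makes c even, so d + c must be odd. Constraint 7 says d + c is even — contradiction.

Unsatisfiable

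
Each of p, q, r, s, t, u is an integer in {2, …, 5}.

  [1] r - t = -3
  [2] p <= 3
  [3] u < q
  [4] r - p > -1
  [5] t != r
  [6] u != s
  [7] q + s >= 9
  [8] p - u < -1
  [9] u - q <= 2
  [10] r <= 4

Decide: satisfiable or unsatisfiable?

The assignment p = 2, q = 5, r = 2, s = 5, t = 5, u = 4 works:
  constraint 1 holds since r - t = -3.
  constraint 4 holds since r - p = 0.
The rest check out directly.

Satisfiable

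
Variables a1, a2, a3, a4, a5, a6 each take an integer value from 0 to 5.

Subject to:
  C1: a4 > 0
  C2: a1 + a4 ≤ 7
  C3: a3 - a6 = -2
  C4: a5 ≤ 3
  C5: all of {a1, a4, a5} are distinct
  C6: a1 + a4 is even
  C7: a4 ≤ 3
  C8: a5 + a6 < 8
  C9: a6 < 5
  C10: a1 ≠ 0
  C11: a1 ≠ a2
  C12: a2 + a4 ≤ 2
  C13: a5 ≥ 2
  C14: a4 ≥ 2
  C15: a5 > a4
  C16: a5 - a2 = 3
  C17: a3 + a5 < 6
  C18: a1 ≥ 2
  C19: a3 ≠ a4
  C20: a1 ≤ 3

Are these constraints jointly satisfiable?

Constraints 4, 7, 13, 14, 18, and 20 confine each of a1, a4, a5 to the 2 values {2, 3}.
Constraint 5 requires all 3 of them to be distinct, but only 2 values are available — impossible by the pigeonhole principle.

Unsatisfiable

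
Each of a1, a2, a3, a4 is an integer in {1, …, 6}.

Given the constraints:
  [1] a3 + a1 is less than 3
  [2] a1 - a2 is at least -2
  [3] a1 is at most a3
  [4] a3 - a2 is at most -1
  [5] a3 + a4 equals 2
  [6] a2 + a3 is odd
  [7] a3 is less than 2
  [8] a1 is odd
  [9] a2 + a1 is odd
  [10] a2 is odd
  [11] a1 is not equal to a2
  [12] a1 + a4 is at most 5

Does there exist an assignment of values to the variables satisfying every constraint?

Unsatisfiable

Constraint 10 makes a2 odd and constraint 8 makes a1 odd, so a2 + a1 must be even. Constraint 9 says a2 + a1 is odd — contradiction.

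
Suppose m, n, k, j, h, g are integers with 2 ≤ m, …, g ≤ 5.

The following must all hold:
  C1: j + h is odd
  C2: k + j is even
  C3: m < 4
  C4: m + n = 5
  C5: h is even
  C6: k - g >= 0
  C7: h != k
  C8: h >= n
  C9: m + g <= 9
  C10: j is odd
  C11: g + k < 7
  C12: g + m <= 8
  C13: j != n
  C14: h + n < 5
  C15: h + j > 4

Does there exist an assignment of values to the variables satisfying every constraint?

Setting (m, n, k, j, h, g) = (3, 2, 3, 3, 2, 3) satisfies everything: constraint 4: m + n = 5; constraint 6: k - g = 0; constraint 9: m + g = 6, and the others follow.

Satisfiable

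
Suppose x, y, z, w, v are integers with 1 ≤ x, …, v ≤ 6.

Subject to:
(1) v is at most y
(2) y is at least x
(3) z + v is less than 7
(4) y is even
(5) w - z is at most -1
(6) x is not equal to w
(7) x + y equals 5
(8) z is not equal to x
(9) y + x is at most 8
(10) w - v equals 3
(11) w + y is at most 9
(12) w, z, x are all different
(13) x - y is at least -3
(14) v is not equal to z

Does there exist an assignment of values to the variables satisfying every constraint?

Try x = 1, y = 4, z = 5, w = 4, v = 1.
Check constraint 3: z + v = 6; constraint 5: w - z = -1. The remaining constraints are straightforward to verify.

Satisfiable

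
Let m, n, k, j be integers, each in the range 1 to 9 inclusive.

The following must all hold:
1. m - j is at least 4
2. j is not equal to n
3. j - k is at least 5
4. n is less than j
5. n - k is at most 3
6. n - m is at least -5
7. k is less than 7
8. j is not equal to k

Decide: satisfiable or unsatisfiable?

Unsatisfiable

Constraints 1, 3, 5, and 6 give j − k ≥ 5, k − n ≥ -3, n − m ≥ -5, m − j ≥ 4.
Adding all 4 inequalities: the left sides telescope to 0, and the right sides sum to 5 + (-3) + (-5) + 4 = 1. So 0 ≥ 1, which is false.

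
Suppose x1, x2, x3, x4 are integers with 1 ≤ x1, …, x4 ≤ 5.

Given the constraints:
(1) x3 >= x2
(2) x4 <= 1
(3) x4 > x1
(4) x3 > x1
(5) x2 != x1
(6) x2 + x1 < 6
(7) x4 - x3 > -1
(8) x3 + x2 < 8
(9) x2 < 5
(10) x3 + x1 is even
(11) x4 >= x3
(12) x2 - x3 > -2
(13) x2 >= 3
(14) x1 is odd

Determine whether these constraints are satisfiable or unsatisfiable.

From constraints 1 and 13: x3 ≥ x2 and x2 ≥ 3, so x3 ≥ 3. From constraints 2 and 11: x3 ≤ x4 and x4 ≤ 1, so x3 ≤ 1. But 1 < 3, so no value of x3 works.

Unsatisfiable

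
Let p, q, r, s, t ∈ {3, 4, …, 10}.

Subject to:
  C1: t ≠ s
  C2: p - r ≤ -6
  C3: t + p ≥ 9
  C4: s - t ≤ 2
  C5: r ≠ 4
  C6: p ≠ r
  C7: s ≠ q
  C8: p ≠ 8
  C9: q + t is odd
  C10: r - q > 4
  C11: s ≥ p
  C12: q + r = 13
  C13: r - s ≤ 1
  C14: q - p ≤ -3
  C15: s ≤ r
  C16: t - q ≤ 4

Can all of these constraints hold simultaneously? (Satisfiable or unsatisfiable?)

Constraints 2, 4, 13, 14, and 16 give q − t ≥ -4, t − s ≥ -2, s − r ≥ -1, r − p ≥ 6, p − q ≥ 3.
Adding all 5 inequalities: the left sides telescope to 0, and the right sides sum to (-4) + (-2) + (-1) + 6 + 3 = 2. So 0 ≥ 2, which is false.

Unsatisfiable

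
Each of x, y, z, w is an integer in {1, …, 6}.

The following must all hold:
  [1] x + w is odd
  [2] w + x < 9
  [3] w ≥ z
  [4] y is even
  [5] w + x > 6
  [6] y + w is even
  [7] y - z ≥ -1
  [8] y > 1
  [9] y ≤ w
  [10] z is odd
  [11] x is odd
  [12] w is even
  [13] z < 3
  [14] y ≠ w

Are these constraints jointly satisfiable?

The assignment x = 3, y = 2, z = 1, w = 4 works:
  constraint 2 holds since w + x = 7.
  constraint 5 holds since w + x = 7.
  constraint 7 holds since y - z = 1.
The rest check out directly.

Satisfiable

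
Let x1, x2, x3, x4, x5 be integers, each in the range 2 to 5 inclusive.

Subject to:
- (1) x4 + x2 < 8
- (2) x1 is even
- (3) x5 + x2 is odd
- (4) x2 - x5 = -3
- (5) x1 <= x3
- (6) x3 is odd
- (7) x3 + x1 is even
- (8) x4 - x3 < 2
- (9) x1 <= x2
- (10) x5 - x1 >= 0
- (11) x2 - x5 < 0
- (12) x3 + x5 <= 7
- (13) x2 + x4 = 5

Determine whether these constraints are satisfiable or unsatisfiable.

Unsatisfiable

Constraint 6 makes x3 odd and constraint 2 makes x1 even, so x3 + x1 must be odd. Constraint 7 says x3 + x1 is even — contradiction.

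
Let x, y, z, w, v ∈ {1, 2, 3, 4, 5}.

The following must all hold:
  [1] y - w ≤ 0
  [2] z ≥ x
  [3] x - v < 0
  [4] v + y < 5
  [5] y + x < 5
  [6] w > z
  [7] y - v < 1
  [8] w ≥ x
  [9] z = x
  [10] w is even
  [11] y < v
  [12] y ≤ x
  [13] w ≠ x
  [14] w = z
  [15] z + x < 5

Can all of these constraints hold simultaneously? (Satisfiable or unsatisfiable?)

Unsatisfiable

From constraints 9 and 14, w = z = x, so w = x. But constraint 13 says w ≠ x. Contradiction.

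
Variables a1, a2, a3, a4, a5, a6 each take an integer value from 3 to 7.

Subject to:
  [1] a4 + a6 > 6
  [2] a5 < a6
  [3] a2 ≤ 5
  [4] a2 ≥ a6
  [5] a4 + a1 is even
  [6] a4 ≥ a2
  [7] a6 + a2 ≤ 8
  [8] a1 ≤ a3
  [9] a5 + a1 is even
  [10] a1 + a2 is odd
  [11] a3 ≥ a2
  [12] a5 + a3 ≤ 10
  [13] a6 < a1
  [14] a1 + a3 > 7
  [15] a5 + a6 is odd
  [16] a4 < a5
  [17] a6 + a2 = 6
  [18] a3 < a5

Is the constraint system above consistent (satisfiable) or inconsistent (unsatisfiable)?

Constraints 2, 8, 13, and 18 give a3 < a5, a5 < a6, a6 < a1, a1 ≤ a3. Chaining: a3 < a5 < a6 < a1 ≤ a3, which forces a3 < a3 — impossible.

Unsatisfiable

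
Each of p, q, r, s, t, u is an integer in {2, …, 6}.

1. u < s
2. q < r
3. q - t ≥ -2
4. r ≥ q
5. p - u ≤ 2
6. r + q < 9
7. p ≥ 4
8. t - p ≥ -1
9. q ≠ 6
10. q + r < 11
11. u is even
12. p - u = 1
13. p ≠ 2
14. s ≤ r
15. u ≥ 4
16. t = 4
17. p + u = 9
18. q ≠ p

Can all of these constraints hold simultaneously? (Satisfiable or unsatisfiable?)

Setting (p, q, r, s, t, u) = (5, 2, 6, 5, 4, 4) satisfies everything: constraint 3: q - t = -2; constraint 5: p - u = 1, and the others follow.

Satisfiable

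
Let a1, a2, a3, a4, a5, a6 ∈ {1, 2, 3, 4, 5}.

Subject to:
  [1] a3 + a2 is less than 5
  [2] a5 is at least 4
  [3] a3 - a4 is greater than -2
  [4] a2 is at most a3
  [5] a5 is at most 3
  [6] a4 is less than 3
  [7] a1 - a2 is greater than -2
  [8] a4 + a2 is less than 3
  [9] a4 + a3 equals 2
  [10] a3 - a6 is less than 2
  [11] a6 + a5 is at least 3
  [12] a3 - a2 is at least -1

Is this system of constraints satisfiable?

From constraint 2: a5 ≥ 4. From constraint 5: a5 ≤ 3. But 3 < 4, so no value of a5 works.

Unsatisfiable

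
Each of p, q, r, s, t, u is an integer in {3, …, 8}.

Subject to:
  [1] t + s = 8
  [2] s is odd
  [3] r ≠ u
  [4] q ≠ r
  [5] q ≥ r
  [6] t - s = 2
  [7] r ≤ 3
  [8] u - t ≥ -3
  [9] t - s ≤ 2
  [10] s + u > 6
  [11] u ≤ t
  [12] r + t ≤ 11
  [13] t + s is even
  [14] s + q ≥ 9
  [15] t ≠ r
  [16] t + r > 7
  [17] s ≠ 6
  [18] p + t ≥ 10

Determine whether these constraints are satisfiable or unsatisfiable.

Satisfiable

Setting (p, q, r, s, t, u) = (6, 6, 3, 3, 5, 4) satisfies everything: constraint 1: t + s = 8; constraint 6: t - s = 2, and the others follow.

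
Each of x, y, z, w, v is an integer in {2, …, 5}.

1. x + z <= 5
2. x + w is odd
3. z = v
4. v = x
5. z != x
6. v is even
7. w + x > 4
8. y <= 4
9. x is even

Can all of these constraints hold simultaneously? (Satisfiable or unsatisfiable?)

From constraints 3 and 4, z = v = x, so z = x. But constraint 5 says z ≠ x. Contradiction.

Unsatisfiable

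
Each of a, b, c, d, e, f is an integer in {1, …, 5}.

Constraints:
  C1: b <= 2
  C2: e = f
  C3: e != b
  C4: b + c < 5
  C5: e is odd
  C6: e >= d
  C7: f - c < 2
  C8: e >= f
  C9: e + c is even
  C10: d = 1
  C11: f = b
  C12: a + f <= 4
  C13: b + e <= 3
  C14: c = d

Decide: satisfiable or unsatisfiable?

From constraints 2 and 11, e = f = b, so e = b. But constraint 3 says e ≠ b. Contradiction.

Unsatisfiable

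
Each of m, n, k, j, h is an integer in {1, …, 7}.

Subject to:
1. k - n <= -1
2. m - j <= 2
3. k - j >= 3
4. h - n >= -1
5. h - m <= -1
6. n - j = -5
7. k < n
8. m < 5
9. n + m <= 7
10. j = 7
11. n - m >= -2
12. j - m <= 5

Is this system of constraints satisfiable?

Constraints 1, 2, 3, 4, and 5 give n − k ≥ 1, k − j ≥ 3, j − m ≥ -2, m − h ≥ 1, h − n ≥ -1.
Adding all 5 inequalities: the left sides telescope to 0, and the right sides sum to 1 + 3 + (-2) + 1 + (-1) = 2. So 0 ≥ 2, which is false.

Unsatisfiable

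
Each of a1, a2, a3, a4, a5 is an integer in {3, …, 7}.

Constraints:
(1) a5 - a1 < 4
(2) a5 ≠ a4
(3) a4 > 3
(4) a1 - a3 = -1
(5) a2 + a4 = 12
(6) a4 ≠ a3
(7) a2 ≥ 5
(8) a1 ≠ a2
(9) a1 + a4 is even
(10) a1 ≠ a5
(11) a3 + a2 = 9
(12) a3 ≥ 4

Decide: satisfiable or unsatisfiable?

Satisfiable

Setting (a1, a2, a3, a4, a5) = (3, 5, 4, 7, 5) satisfies everything: constraint 1: a5 - a1 = 2; constraint 4: a1 - a3 = -1; constraint 5: a2 + a4 = 12, and the others follow.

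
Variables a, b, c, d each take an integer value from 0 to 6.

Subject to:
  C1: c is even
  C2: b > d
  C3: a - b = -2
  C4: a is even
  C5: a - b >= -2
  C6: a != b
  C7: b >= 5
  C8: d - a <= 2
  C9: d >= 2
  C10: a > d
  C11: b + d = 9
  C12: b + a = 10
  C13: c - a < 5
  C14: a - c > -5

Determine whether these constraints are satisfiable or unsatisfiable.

Satisfiable

Take a = 4, b = 6, c = 6, d = 3. Then constraint 3: a - b = -2; constraint 5: a - b = -2; constraint 8: d - a = -1, and every other listed constraint is also met.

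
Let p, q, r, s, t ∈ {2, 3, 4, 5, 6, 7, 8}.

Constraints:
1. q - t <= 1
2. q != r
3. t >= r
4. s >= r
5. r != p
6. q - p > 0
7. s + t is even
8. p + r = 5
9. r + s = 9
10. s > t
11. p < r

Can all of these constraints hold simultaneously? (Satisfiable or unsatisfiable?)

Satisfiable

Take p = 2, q = 5, r = 3, s = 6, t = 4. Then constraint 1: q - t = 1; constraint 6: q - p = 3; constraint 8: p + r = 5, and every other listed constraint is also met.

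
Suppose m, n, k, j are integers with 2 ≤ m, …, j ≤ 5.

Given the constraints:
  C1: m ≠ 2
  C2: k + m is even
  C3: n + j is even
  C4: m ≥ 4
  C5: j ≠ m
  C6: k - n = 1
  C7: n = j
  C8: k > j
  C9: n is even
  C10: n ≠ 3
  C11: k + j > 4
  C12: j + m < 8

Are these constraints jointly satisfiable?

The assignment m = 5, n = 2, k = 3, j = 2 works:
  constraint 6 holds since k - n = 1.
  constraint 11 holds since k + j = 5.
The rest check out directly.

Satisfiable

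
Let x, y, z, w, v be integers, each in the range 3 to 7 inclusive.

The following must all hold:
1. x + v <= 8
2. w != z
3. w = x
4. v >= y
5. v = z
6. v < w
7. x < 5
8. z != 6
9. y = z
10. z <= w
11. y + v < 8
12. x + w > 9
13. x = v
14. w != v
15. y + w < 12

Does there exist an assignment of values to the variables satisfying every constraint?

Unsatisfiable

From constraints 3, 5, and 13, w = x = v = z, so w = z. But constraint 2 says w ≠ z. Contradiction.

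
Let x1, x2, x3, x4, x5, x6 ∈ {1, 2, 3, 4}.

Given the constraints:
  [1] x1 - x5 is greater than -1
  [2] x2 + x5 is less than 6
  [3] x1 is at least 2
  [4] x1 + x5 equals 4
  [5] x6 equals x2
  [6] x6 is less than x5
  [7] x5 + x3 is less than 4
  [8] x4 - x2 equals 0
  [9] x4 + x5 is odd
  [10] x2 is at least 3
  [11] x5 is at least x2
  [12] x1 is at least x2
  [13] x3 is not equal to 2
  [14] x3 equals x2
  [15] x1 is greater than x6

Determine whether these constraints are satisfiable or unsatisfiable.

From constraint 3: x1 ≥ 2. From constraints 10 and 11: x5 ≥ x2 ≥ 3. Hence x1 + x5 ≥ 5. But constraint 4 requires x1 + x5 = 4, and 4 < 5. Contradiction.

Unsatisfiable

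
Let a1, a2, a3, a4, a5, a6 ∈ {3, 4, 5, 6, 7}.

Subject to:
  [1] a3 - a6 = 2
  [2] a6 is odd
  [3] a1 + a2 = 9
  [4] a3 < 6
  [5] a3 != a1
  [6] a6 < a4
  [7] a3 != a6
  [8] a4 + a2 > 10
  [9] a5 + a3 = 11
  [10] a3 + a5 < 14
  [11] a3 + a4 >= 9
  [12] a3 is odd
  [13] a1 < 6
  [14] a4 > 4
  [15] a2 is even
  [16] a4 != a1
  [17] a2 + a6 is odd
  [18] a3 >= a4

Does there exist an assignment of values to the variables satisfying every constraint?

Satisfiable

Take a1 = 3, a2 = 6, a3 = 5, a4 = 5, a5 = 6, a6 = 3. Then constraint 1: a3 - a6 = 2; constraint 3: a1 + a2 = 9, and every other listed constraint is also met.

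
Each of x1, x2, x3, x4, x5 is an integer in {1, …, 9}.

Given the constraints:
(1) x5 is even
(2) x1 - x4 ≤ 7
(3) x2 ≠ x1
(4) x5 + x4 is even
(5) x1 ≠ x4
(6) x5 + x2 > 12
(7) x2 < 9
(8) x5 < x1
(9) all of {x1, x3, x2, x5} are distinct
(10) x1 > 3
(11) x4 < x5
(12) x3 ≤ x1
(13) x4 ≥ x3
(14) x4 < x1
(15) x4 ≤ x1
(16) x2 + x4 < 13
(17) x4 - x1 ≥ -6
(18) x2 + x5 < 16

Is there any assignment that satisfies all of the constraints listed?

Satisfiable

One satisfying assignment is x1 = 9, x2 = 6, x3 = 2, x4 = 4, x5 = 8.
For the less obvious constraints — constraint 2: x1 - x4 = 5; constraint 6: x5 + x2 = 14 — and the others hold by inspection.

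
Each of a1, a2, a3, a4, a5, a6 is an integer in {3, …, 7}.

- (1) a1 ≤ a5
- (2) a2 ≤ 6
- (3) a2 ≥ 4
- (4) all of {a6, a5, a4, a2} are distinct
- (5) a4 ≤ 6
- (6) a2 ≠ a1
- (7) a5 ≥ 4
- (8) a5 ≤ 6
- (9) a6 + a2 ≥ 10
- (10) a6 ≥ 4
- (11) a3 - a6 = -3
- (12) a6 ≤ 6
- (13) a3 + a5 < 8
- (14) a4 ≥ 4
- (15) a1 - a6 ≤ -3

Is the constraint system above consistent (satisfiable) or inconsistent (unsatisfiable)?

Constraints 2, 3, 5, 7, 8, 10, 12, and 14 confine each of a6, a5, a4, a2 to the 3 values {4, …, 6}.
Constraint 4 requires all 4 of them to be distinct, but only 3 values are available — impossible by the pigeonhole principle.

Unsatisfiable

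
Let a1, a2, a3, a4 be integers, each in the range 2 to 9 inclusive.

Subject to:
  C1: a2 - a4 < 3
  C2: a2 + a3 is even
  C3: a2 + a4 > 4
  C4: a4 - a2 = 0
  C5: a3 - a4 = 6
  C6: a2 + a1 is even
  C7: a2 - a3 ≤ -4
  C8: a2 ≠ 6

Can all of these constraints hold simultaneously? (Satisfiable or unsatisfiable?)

Satisfiable

Try a1 = 3, a2 = 3, a3 = 9, a4 = 3.
Check constraint 1: a2 - a4 = 0; constraint 3: a2 + a4 = 6; constraint 4: a4 - a2 = 0. The remaining constraints are straightforward to verify.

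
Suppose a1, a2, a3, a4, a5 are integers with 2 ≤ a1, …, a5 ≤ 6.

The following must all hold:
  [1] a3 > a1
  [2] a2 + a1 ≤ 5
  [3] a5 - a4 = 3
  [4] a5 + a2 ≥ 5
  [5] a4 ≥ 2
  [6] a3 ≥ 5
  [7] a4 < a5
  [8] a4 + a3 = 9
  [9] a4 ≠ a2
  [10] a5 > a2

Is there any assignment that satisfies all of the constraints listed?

Try a1 = 3, a2 = 2, a3 = 6, a4 = 3, a5 = 6.
Check constraint 2: a2 + a1 = 5; constraint 3: a5 - a4 = 3; constraint 4: a5 + a2 = 8. The remaining constraints are straightforward to verify.

Satisfiable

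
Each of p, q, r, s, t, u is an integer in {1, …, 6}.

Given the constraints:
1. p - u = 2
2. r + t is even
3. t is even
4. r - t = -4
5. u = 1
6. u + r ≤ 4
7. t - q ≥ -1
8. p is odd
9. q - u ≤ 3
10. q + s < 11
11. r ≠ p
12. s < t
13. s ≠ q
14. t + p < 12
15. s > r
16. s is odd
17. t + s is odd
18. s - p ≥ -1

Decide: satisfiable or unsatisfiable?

Take p = 3, q = 4, r = 2, s = 5, t = 6, u = 1. Then constraint 1: p - u = 2; constraint 4: r - t = -4, and every other listed constraint is also met.

Satisfiable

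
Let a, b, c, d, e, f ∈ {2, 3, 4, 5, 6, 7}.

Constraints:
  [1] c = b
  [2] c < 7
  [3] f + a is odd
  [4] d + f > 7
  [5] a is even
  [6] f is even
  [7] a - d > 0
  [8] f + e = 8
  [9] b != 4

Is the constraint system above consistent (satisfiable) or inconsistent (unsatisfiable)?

Constraint 6 makes f even and constraint 5 makes a even, so f + a must be even. Constraint 3 says f + a is odd — contradiction.

Unsatisfiable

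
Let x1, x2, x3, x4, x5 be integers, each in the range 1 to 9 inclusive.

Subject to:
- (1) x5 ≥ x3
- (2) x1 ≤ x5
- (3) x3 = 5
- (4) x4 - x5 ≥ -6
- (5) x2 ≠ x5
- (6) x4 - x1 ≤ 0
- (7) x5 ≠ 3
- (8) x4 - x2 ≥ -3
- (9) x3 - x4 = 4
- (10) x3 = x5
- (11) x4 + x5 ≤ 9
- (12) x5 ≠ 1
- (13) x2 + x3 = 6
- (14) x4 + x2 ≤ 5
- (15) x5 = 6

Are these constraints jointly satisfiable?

Constraint 3 fixes x3 = 5 and constraint 15 fixes x5 = 6, but constraint 10 requires x3 = x5. Since 5 ≠ 6, contradiction.

Unsatisfiable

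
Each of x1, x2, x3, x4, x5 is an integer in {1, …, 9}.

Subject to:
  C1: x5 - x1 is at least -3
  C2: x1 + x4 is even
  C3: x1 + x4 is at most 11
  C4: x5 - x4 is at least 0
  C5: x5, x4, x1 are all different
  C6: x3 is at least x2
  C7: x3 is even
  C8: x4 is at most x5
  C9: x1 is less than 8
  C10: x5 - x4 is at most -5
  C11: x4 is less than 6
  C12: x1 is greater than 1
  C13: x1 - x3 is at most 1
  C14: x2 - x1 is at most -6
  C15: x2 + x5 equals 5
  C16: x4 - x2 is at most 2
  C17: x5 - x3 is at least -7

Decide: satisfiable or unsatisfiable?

Constraints 10, 13, 14, 16, and 17 give x2 − x4 ≥ -2, x4 − x5 ≥ 5, x5 − x3 ≥ -7, x3 − x1 ≥ -1, x1 − x2 ≥ 6.
Adding all 5 inequalities: the left sides telescope to 0, and the right sides sum to (-2) + 5 + (-7) + (-1) + 6 = 1. So 0 ≥ 1, which is false.

Unsatisfiable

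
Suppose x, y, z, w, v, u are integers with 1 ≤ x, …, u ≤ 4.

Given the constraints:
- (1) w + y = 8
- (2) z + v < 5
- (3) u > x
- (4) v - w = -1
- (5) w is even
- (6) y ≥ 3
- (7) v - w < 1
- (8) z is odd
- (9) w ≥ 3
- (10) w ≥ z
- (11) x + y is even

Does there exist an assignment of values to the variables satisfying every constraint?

The assignment x = 2, y = 4, z = 1, w = 4, v = 3, u = 3 works:
  constraint 1 holds since w + y = 8.
  constraint 2 holds since z + v = 4.
The rest check out directly.

Satisfiable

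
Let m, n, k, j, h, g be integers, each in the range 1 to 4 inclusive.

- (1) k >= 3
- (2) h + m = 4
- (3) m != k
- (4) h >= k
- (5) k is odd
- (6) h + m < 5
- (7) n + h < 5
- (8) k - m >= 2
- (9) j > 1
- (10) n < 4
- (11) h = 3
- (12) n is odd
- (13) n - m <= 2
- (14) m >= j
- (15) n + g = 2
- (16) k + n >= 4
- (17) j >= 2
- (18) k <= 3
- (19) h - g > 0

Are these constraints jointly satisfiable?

Unsatisfiable

From constraints 1 and 4: h ≥ k ≥ 3. From constraints 14 and 17: m ≥ j ≥ 2. Hence h + m ≥ 5. But constraint 2 requires h + m = 4, and 4 < 5. Contradiction.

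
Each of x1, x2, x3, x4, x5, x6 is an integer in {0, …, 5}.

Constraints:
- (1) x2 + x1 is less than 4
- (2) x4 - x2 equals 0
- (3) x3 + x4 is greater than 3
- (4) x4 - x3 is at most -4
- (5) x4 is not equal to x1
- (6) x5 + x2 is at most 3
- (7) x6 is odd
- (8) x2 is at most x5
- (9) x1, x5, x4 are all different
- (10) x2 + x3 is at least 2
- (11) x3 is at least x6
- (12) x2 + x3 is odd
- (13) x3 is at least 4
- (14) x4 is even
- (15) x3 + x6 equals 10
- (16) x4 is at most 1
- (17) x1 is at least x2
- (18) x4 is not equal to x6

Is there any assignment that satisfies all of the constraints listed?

Setting (x1, x2, x3, x4, x5, x6) = (1, 0, 5, 0, 2, 5) satisfies everything: constraint 1: x2 + x1 = 1; constraint 2: x4 - x2 = 0; constraint 3: x3 + x4 = 5, and the others follow.

Satisfiable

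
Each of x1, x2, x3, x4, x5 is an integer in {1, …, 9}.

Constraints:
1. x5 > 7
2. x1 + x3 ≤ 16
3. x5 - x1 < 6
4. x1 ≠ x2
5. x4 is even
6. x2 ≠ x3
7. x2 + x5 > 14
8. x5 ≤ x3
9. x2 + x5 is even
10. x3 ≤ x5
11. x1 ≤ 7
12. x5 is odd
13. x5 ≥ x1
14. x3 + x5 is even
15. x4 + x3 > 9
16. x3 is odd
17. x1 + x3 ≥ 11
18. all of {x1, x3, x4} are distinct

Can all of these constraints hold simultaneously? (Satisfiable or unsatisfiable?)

The assignment x1 = 4, x2 = 7, x3 = 9, x4 = 2, x5 = 9 works:
  constraint 2 holds since x1 + x3 = 13.
  constraint 3 holds since x5 - x1 = 5.
The rest check out directly.

Satisfiable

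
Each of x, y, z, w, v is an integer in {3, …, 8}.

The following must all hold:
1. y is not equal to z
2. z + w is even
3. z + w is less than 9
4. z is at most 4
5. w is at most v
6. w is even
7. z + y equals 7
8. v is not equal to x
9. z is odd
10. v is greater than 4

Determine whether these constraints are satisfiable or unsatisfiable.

Constraint 9 makes z odd and constraint 6 makes w even, so z + w must be odd. Constraint 2 says z + w is even — contradiction.

Unsatisfiable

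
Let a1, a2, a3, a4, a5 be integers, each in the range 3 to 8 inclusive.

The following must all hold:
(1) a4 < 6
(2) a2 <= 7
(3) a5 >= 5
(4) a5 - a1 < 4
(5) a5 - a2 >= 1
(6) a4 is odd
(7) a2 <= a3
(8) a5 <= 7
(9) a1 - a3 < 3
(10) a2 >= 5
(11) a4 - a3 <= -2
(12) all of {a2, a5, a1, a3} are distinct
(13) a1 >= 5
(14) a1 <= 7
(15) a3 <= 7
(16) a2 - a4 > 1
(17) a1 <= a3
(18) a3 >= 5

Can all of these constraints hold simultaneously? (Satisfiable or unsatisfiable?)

Unsatisfiable

Constraints 2, 3, 8, 10, 13, 14, 15, and 18 confine each of a2, a5, a1, a3 to the 3 values {5, …, 7}.
Constraint 12 requires all 4 of them to be distinct, but only 3 values are available — impossible by the pigeonhole principle.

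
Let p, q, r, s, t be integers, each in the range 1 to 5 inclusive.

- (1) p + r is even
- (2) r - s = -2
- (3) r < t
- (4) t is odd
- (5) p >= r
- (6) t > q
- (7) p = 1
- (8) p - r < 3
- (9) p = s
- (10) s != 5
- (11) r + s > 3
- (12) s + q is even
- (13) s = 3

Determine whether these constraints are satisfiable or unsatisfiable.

Constraint 7 fixes p = 1 and constraint 13 fixes s = 3, but constraint 9 requires p = s. Since 1 ≠ 3, contradiction.

Unsatisfiable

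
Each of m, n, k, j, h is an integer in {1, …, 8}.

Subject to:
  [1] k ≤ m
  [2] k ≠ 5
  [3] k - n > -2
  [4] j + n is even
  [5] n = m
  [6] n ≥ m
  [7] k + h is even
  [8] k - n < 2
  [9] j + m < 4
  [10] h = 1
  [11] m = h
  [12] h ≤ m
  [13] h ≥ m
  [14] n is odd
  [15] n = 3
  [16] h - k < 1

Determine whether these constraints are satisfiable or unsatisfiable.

Unsatisfiable

Constraint 15 fixes n = 3 and constraint 10 fixes h = 1. Constraints 5 and 11 give n = m = h, so n = h. But 3 ≠ 1 — contradiction.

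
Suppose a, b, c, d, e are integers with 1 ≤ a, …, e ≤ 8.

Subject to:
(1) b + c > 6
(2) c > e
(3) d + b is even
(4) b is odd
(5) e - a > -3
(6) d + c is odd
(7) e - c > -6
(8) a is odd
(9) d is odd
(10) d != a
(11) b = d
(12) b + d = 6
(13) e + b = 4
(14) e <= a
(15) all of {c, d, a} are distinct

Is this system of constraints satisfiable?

Setting (a, b, c, d, e) = (1, 3, 4, 3, 1) satisfies everything: constraint 1: b + c = 7; constraint 5: e - a = 0, and the others follow.

Satisfiable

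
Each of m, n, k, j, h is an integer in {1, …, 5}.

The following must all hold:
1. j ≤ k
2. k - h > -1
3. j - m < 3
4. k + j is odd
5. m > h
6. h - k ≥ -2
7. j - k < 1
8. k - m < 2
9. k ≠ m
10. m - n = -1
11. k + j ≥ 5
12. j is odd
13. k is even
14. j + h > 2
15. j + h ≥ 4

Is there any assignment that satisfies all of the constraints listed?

Try m = 3, n = 4, k = 4, j = 3, h = 2.
Check constraint 2: k - h = 2; constraint 3: j - m = 0; constraint 6: h - k = -2. The remaining constraints are straightforward to verify.

Satisfiable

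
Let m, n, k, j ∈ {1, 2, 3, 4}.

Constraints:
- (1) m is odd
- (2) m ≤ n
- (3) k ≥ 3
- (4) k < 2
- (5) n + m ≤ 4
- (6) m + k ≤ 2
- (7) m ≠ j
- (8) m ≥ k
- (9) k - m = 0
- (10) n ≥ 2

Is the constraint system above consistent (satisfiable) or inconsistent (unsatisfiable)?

Unsatisfiable

From constraint 10: n ≥ 2. From constraints 3 and 8: m ≥ k ≥ 3. Hence n + m ≥ 5. But constraint 5 requires n + m ≤ 4, and 4 < 5. Contradiction.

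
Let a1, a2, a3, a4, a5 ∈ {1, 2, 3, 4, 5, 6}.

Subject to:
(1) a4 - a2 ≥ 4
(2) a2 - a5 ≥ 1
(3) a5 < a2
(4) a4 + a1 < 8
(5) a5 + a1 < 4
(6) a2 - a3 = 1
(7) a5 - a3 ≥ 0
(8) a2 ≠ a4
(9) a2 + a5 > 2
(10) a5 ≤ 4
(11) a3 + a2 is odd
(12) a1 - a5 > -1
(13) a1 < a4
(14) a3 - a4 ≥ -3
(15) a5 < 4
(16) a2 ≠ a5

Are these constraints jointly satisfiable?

Unsatisfiable

Constraints 1, 2, 7, and 14 give a4 − a2 ≥ 4, a2 − a5 ≥ 1, a5 − a3 ≥ 0, a3 − a4 ≥ -3.
Adding all 4 inequalities: the left sides telescope to 0, and the right sides sum to 4 + 1 + 0 + (-3) = 2. So 0 ≥ 2, which is false.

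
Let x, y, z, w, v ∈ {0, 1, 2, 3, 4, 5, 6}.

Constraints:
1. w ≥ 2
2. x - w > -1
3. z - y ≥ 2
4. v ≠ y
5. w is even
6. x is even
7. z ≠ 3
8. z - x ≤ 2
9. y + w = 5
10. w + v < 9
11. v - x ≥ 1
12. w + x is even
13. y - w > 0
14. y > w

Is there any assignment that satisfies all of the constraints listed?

Satisfiable

Setting (x, y, z, w, v) = (4, 3, 6, 2, 6) satisfies everything: constraint 2: x - w = 2; constraint 3: z - y = 3, and the others follow.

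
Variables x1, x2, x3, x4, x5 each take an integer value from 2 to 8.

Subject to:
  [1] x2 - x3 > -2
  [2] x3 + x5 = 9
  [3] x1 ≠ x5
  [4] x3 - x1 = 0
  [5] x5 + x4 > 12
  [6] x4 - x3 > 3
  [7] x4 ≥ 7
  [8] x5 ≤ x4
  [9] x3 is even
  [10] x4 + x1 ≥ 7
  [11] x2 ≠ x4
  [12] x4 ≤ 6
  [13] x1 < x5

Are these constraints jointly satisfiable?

Unsatisfiable

From constraint 7: x4 ≥ 7. From constraint 12: x4 ≤ 6. But 6 < 7, so no value of x4 works.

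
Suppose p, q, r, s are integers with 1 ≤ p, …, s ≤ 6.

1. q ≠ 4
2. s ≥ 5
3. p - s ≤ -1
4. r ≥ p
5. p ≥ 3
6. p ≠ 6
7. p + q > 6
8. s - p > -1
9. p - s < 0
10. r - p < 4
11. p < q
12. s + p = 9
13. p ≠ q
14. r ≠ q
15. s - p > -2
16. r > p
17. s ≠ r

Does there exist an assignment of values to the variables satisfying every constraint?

Satisfiable

One satisfying assignment is p = 4, q = 5, r = 6, s = 5.
For the less obvious constraints — constraint 3: p - s = -1; constraint 7: p + q = 9 — and the others hold by inspection.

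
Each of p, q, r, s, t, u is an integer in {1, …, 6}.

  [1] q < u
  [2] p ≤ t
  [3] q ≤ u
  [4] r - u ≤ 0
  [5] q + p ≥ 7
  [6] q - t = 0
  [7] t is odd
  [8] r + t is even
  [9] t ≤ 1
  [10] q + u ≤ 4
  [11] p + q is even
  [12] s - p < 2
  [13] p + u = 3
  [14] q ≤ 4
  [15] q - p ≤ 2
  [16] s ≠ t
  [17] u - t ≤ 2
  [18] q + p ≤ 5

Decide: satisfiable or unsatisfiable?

Unsatisfiable

From constraint 14: q ≤ 4. From constraints 2 and 9: p ≤ t ≤ 1. Hence q + p ≤ 5. But constraint 5 requires q + p ≥ 7, and 7 > 5. Contradiction.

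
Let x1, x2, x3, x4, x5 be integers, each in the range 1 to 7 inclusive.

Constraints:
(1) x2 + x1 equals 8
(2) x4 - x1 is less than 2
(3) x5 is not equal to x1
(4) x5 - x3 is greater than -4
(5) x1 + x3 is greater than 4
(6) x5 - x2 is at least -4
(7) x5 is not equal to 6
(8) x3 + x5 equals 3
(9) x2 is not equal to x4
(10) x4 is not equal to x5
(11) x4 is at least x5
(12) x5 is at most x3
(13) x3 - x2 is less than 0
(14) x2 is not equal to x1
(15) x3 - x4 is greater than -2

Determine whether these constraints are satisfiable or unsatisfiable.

Try x1 = 3, x2 = 5, x3 = 2, x4 = 3, x5 = 1.
Check constraint 1: x2 + x1 = 8; constraint 2: x4 - x1 = 0; constraint 4: x5 - x3 = -1. The remaining constraints are straightforward to verify.

Satisfiable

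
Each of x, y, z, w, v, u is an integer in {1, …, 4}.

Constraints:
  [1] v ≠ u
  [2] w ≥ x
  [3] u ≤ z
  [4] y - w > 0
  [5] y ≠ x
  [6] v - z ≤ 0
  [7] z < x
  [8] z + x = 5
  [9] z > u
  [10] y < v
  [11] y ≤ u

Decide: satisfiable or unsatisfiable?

Unsatisfiable

Constraints 2, 4, 6, 7, and 10 give w < y, y < v, v ≤ z, z < x, x ≤ w. Chaining: w < y < v ≤ z < x ≤ w, which forces w < w — impossible.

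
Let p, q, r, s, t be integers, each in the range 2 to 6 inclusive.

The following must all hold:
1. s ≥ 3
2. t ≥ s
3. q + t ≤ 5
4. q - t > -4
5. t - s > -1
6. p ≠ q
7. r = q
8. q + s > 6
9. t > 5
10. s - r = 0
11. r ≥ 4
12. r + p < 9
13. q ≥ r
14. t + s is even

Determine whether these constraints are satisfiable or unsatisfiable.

Unsatisfiable

From constraints 11 and 13: q ≥ r ≥ 4. From constraints 1 and 2: t ≥ s ≥ 3. Hence q + t ≥ 7. But constraint 3 requires q + t ≤ 5, and 5 < 7. Contradiction.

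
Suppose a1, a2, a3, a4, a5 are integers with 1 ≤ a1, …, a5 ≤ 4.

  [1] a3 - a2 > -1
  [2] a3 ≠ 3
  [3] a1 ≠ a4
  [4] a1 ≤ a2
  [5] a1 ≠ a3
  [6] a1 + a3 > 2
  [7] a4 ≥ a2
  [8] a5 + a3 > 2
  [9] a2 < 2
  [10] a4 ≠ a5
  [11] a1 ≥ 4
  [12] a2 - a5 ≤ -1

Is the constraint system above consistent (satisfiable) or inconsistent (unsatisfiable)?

Unsatisfiable

From constraints 4 and 11: a2 ≥ a1 and a1 ≥ 4, so a2 ≥ 4. From constraint 9: a2 ≤ 1. But 1 < 4, so no value of a2 works.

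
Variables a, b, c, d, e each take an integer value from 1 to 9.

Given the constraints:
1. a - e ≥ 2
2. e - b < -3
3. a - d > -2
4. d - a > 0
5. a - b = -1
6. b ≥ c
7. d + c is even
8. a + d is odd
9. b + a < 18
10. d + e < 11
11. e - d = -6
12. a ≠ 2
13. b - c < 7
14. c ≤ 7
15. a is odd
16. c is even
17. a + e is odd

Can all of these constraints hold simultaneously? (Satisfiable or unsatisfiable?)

Take a = 7, b = 8, c = 2, d = 8, e = 2. Then constraint 1: a - e = 5; constraint 2: e - b = -6; constraint 3: a - d = -1, and every other listed constraint is also met.

Satisfiable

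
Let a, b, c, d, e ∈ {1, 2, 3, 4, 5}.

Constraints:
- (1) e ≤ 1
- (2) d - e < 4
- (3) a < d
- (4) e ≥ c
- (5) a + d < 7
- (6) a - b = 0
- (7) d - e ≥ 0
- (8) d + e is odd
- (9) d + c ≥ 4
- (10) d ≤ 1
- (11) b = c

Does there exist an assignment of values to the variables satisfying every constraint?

Unsatisfiable

From constraint 10: d ≤ 1. From constraints 1 and 4: c ≤ e ≤ 1. Hence d + c ≤ 2. But constraint 9 requires d + c ≥ 4, and 4 > 2. Contradiction.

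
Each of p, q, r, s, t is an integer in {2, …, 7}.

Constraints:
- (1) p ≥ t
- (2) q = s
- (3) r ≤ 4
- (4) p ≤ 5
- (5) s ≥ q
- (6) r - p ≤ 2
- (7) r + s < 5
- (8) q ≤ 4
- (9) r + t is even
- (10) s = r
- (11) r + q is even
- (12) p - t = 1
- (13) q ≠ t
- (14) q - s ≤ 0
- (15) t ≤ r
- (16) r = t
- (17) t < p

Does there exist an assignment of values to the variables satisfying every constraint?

Unsatisfiable

From constraints 2, 10, and 16, q = s = r = t, so q = t. But constraint 13 says q ≠ t. Contradiction.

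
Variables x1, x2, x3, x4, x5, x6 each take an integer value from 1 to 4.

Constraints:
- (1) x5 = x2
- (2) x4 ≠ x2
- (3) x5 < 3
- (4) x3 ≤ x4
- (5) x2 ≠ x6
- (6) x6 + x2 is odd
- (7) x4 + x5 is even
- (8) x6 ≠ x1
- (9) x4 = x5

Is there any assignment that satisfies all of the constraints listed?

From constraints 1 and 9, x4 = x5 = x2, so x4 = x2. But constraint 2 says x4 ≠ x2. Contradiction.

Unsatisfiable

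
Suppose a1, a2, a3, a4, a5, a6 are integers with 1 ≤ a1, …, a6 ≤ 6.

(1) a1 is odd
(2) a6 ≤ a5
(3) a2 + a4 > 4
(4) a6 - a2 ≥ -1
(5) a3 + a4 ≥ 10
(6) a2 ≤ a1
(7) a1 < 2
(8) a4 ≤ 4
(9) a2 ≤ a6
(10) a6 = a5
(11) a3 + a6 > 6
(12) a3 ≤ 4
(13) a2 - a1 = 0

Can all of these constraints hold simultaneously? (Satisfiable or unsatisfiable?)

From constraint 12: a3 ≤ 4. From constraint 8: a4 ≤ 4. Hence a3 + a4 ≤ 8. But constraint 5 requires a3 + a4 ≥ 10, and 10 > 8. Contradiction.

Unsatisfiable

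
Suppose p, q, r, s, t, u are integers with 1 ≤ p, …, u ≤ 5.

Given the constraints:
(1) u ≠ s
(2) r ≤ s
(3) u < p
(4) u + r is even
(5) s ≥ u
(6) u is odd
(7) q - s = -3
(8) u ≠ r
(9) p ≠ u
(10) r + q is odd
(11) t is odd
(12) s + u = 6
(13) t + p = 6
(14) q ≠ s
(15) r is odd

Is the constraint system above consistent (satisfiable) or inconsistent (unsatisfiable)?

Take p = 3, q = 2, r = 3, s = 5, t = 3, u = 1. Then constraint 7: q - s = -3; constraint 12: s + u = 6; constraint 13: t + p = 6, and every other listed constraint is also met.

Satisfiable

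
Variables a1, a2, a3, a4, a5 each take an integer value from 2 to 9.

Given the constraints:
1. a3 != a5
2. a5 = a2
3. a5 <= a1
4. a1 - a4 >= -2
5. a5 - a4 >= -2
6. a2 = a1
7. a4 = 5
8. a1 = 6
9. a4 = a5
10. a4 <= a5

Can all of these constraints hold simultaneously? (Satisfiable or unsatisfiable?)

Constraint 7 fixes a4 = 5 and constraint 8 fixes a1 = 6. Constraints 2, 6, and 9 give a4 = a5 = a2 = a1, so a4 = a1. But 5 ≠ 6 — contradiction.

Unsatisfiable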